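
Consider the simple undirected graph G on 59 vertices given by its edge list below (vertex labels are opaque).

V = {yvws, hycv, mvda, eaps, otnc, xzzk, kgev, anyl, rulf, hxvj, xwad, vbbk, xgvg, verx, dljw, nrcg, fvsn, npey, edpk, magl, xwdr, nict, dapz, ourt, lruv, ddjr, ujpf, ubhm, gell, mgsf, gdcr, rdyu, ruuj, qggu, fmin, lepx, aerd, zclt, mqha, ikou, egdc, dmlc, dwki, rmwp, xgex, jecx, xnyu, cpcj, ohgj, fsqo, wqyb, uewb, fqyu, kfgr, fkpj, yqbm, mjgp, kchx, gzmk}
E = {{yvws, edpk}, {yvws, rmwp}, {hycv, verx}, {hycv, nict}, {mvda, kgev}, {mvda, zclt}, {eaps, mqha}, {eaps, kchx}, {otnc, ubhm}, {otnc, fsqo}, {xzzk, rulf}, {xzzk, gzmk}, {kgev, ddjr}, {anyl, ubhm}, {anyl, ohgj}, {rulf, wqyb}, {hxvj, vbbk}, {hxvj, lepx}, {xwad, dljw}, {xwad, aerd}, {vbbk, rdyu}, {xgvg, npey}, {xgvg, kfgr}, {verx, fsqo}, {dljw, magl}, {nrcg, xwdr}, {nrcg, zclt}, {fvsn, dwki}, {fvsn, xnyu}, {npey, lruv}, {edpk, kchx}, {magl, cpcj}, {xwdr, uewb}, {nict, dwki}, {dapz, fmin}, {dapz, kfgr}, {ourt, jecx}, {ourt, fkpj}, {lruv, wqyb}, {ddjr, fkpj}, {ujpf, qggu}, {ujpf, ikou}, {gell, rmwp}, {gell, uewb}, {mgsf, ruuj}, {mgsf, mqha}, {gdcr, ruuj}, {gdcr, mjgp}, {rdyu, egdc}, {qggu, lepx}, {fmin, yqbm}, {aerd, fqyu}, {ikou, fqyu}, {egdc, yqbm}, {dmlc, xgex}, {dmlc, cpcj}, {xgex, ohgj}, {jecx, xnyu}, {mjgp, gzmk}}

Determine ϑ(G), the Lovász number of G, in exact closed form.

59*cos(pi/59)/(cos(pi/59) + 1)

Vertex egdc has 2 neighbors: rdyu, yqbm.
Vertex mjgp has 2 neighbors: gdcr, gzmk.
deg(xgex) = 2; N(xgex) = {dmlc, ohgj}.
N(ubhm) = {otnc, anyl}, |N(ubhm)| = 2.
2-regular, N=59; the odd cycle C_{59}.
A has 30 distinct eigenvalues ≈ [2.0, 1.9887, 1.9548, 1.8988, 1.8213, 1.7231, 1.6054, 1.4695, 1.317, 1.1496, 0.9691, 0.7776, 0.5774, 0.3706, 0.1596, -0.0532, -0.2655, -0.4747, -0.6785, -0.8746, -1.0608, -1.235, -1.3953, -1.5397, -1.6666, -1.7747, -1.8627, -1.9295, -1.9745, -1.9972].
With N=59: ϑ(G) = 59·(-(-1)*2*cos(pi/59))/(2−(-2*cos(pi/59))) = 59*cos(pi/59)/(cos(pi/59) + 1).
Numerically 29.4791.
Sandwich: α(G)=29 ≤ ϑ(G)=59*cos(pi/59)/(cos(pi/59) + 1) ≤ χ(Ḡ)=30 (both strict).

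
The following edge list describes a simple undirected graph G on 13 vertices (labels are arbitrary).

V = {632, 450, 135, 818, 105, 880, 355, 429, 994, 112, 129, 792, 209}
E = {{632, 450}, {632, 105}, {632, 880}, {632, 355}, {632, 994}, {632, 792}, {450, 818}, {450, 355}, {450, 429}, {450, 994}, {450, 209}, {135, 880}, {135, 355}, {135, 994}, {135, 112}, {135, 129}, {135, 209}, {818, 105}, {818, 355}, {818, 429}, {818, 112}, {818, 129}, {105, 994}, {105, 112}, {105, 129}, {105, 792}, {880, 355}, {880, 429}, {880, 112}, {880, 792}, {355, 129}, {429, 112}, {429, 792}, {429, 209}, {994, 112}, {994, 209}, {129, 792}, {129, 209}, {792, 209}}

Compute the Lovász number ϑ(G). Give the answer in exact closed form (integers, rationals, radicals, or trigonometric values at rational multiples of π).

sqrt(13)

Vertex 818 has 6 neighbors: 450, 105, 355, 429, 112, 129.
N(994) = {632, 450, 135, 105, 112, 209}, |N(994)| = 6.
Vertex 135 has 6 neighbors: 880, 355, 994, 112, 129, 209.
Vertex 450 has 6 neighbors: 632, 818, 355, 429, 994, 209.
6-regular, N=13; SR(13,6,2,3) — a Paley graph.
The 3 distinct eigenvalues: [6.0, 1.30278, -2.30278].
ϑ = −N·λ_min/(λ_max−λ_min) = −13·(-sqrt(13)/2 - 1/2)/(6−(-sqrt(13)/2 - 1/2)) = sqrt(13).
Numerically 3.605551275.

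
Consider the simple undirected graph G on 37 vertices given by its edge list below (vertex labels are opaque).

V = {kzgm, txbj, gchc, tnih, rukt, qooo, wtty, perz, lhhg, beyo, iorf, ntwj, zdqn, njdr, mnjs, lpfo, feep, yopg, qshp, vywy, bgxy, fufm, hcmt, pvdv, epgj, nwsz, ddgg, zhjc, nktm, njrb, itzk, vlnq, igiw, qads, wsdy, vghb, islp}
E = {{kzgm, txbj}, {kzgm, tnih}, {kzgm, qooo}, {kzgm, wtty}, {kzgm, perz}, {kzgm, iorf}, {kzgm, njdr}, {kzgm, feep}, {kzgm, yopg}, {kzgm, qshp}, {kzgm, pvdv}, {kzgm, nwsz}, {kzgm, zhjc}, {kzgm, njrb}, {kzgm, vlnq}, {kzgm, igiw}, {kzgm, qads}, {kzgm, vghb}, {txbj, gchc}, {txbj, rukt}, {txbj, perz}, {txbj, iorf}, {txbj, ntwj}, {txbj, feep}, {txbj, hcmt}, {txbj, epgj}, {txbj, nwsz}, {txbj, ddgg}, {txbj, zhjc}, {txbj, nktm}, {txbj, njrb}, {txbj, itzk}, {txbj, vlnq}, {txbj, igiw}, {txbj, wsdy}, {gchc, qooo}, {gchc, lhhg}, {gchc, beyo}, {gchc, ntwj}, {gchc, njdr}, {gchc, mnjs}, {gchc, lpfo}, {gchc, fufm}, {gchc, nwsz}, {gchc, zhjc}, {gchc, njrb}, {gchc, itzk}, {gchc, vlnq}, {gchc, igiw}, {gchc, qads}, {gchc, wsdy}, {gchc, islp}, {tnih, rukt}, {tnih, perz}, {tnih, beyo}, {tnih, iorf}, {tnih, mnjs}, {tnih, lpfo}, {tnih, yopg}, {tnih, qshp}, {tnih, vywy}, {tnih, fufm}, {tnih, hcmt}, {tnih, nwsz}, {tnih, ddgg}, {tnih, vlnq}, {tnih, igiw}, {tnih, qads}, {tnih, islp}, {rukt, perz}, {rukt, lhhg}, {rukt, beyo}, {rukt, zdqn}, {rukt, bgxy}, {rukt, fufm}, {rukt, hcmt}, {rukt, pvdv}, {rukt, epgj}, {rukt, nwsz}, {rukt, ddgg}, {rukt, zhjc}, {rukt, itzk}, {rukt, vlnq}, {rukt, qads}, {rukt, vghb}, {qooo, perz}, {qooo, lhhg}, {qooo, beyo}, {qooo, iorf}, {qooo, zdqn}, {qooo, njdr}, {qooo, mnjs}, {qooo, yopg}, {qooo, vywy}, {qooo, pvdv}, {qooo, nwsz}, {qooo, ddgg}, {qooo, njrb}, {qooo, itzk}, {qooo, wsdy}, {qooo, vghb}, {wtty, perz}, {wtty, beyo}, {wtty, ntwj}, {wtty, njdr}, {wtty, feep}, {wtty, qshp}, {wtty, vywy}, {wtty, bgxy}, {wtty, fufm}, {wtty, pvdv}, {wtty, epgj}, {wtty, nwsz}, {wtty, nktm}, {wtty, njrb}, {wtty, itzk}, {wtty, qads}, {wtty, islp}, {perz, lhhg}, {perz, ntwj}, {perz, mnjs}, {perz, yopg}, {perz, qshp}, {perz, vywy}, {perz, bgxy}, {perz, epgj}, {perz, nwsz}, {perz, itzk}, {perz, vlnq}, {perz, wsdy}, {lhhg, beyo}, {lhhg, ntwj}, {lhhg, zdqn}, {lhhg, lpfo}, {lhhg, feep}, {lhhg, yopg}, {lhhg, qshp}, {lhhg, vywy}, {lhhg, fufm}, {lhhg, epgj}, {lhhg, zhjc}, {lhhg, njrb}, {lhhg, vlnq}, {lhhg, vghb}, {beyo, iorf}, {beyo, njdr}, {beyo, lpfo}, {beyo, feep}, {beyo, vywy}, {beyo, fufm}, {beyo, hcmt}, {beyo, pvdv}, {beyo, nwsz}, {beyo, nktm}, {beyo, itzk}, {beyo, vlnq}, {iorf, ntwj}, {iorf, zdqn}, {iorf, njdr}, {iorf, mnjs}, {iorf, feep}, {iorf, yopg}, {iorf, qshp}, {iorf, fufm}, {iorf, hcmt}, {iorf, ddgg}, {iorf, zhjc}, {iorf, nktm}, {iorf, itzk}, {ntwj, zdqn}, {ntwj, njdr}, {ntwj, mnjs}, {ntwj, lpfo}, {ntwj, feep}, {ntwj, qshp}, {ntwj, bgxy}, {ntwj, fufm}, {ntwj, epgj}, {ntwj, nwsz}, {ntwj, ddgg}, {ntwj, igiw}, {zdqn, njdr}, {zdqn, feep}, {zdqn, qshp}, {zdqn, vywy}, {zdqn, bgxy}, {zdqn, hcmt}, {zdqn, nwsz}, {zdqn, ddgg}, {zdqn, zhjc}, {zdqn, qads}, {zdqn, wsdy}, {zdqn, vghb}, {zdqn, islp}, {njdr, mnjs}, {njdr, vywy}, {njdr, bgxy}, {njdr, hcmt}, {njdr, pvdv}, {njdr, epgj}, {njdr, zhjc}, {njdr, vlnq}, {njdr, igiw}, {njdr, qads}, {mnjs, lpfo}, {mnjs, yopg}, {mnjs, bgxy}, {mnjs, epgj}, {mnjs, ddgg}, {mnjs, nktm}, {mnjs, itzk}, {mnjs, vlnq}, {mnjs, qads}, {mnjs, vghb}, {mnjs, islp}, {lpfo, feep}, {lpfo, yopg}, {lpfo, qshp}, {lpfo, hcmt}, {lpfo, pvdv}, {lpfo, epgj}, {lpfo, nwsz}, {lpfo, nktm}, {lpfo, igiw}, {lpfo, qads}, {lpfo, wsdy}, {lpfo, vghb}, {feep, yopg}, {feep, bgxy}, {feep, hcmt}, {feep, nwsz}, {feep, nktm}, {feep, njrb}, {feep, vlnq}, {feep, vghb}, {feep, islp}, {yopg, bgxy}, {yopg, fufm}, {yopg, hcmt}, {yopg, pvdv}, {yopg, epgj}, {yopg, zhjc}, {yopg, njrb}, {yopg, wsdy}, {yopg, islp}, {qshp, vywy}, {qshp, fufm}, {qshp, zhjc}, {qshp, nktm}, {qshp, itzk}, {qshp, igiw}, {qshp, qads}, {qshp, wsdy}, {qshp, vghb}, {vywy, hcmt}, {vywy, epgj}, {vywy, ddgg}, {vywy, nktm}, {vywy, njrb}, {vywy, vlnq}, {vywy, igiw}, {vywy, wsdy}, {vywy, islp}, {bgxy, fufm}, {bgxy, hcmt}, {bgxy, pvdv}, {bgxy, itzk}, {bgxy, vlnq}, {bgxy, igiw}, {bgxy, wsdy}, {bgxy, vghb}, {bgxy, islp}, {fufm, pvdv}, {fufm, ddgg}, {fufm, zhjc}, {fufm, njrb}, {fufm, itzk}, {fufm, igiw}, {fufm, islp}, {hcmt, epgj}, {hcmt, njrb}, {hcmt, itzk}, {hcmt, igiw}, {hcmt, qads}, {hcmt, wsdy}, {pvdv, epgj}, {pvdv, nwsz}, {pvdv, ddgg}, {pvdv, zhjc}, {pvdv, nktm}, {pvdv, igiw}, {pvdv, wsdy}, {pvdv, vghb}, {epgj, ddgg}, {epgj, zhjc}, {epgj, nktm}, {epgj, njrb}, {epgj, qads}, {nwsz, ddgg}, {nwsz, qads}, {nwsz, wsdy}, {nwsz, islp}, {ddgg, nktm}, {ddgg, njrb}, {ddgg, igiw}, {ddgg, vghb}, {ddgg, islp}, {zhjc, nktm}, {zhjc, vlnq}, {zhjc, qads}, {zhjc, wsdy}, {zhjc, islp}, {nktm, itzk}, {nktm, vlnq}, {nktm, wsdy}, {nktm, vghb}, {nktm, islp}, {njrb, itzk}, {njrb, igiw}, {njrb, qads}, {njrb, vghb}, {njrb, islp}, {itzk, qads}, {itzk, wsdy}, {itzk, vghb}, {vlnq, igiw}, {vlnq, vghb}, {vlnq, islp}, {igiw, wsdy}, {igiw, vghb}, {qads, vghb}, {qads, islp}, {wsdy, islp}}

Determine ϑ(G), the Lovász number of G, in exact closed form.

sqrt(37)

deg(njdr) = 18; N(njdr) = {kzgm, gchc, qooo, wtty, beyo, iorf, ntwj, zdqn, mnjs, vywy, bgxy, hcmt, pvdv, epgj, zhjc, vlnq, igiw, qads}.
N(nktm) = {txbj, wtty, beyo, iorf, mnjs, lpfo, feep, qshp, vywy, pvdv, epgj, ddgg, zhjc, itzk, vlnq, wsdy, vghb, islp}, |N(nktm)| = 18.
N(nwsz) = {kzgm, txbj, gchc, tnih, rukt, qooo, wtty, perz, beyo, ntwj, zdqn, lpfo, feep, pvdv, ddgg, qads, wsdy, islp}, |N(nwsz)| = 18.
deg(njrb) = 18; N(njrb) = {kzgm, txbj, gchc, qooo, wtty, lhhg, feep, yopg, vywy, fufm, hcmt, epgj, ddgg, itzk, igiw, qads, vghb, islp}.
deg(v) = 18 for all v (|V|=37); strongly regular (37,18,8,9).
A has 3 distinct eigenvalues ≈ [18.0, 2.541381, -3.541381].
Lovász: ϑ = −37(-sqrt(37)/2 - 1/2)/(18+-(-sqrt(37)/2 - 1/2)) = sqrt(37).
= 6.082763… (decimal).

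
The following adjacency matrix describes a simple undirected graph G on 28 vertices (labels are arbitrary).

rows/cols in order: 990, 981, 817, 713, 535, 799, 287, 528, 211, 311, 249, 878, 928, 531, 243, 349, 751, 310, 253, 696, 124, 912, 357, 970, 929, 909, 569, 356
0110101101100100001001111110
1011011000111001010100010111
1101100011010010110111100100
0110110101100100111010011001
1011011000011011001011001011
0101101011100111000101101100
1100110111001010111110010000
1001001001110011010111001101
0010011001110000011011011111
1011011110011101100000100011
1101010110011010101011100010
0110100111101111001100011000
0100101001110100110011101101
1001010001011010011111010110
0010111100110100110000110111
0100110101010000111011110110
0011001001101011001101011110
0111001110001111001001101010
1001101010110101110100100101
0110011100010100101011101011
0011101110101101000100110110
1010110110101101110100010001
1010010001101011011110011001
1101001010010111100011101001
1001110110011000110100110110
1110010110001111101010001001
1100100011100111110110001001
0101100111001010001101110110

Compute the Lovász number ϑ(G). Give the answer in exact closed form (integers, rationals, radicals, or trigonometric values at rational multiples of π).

Vertex 349 has 15 neighbors: 981, 535, 799, 528, 311, 878, 751, 310, 253, 124, 912, 357, 970, 909, 569.
N(211) = {817, 799, 287, 311, 249, 878, 310, 253, 124, 912, 970, 929, 909, 569, 356}, |N(211)| = 15.
Vertex 253 has 15 neighbors: 990, 713, 535, 287, 211, 249, 878, 531, 349, 751, 310, 696, 357, 909, 356.
Vertex 311 has 15 neighbors: 990, 817, 713, 799, 287, 528, 211, 878, 928, 531, 349, 751, 357, 569, 356.
Regular of degree 15 on 28 vertices: Kneser-type, 2-subsets of [8].
The 3 distinct eigenvalues: [15.0, 1.0, -5.0].
Lovász: ϑ = −28(-5)/(15+-1*(-5)) = 7.
ϑ(G) ≈ 7.000000.

7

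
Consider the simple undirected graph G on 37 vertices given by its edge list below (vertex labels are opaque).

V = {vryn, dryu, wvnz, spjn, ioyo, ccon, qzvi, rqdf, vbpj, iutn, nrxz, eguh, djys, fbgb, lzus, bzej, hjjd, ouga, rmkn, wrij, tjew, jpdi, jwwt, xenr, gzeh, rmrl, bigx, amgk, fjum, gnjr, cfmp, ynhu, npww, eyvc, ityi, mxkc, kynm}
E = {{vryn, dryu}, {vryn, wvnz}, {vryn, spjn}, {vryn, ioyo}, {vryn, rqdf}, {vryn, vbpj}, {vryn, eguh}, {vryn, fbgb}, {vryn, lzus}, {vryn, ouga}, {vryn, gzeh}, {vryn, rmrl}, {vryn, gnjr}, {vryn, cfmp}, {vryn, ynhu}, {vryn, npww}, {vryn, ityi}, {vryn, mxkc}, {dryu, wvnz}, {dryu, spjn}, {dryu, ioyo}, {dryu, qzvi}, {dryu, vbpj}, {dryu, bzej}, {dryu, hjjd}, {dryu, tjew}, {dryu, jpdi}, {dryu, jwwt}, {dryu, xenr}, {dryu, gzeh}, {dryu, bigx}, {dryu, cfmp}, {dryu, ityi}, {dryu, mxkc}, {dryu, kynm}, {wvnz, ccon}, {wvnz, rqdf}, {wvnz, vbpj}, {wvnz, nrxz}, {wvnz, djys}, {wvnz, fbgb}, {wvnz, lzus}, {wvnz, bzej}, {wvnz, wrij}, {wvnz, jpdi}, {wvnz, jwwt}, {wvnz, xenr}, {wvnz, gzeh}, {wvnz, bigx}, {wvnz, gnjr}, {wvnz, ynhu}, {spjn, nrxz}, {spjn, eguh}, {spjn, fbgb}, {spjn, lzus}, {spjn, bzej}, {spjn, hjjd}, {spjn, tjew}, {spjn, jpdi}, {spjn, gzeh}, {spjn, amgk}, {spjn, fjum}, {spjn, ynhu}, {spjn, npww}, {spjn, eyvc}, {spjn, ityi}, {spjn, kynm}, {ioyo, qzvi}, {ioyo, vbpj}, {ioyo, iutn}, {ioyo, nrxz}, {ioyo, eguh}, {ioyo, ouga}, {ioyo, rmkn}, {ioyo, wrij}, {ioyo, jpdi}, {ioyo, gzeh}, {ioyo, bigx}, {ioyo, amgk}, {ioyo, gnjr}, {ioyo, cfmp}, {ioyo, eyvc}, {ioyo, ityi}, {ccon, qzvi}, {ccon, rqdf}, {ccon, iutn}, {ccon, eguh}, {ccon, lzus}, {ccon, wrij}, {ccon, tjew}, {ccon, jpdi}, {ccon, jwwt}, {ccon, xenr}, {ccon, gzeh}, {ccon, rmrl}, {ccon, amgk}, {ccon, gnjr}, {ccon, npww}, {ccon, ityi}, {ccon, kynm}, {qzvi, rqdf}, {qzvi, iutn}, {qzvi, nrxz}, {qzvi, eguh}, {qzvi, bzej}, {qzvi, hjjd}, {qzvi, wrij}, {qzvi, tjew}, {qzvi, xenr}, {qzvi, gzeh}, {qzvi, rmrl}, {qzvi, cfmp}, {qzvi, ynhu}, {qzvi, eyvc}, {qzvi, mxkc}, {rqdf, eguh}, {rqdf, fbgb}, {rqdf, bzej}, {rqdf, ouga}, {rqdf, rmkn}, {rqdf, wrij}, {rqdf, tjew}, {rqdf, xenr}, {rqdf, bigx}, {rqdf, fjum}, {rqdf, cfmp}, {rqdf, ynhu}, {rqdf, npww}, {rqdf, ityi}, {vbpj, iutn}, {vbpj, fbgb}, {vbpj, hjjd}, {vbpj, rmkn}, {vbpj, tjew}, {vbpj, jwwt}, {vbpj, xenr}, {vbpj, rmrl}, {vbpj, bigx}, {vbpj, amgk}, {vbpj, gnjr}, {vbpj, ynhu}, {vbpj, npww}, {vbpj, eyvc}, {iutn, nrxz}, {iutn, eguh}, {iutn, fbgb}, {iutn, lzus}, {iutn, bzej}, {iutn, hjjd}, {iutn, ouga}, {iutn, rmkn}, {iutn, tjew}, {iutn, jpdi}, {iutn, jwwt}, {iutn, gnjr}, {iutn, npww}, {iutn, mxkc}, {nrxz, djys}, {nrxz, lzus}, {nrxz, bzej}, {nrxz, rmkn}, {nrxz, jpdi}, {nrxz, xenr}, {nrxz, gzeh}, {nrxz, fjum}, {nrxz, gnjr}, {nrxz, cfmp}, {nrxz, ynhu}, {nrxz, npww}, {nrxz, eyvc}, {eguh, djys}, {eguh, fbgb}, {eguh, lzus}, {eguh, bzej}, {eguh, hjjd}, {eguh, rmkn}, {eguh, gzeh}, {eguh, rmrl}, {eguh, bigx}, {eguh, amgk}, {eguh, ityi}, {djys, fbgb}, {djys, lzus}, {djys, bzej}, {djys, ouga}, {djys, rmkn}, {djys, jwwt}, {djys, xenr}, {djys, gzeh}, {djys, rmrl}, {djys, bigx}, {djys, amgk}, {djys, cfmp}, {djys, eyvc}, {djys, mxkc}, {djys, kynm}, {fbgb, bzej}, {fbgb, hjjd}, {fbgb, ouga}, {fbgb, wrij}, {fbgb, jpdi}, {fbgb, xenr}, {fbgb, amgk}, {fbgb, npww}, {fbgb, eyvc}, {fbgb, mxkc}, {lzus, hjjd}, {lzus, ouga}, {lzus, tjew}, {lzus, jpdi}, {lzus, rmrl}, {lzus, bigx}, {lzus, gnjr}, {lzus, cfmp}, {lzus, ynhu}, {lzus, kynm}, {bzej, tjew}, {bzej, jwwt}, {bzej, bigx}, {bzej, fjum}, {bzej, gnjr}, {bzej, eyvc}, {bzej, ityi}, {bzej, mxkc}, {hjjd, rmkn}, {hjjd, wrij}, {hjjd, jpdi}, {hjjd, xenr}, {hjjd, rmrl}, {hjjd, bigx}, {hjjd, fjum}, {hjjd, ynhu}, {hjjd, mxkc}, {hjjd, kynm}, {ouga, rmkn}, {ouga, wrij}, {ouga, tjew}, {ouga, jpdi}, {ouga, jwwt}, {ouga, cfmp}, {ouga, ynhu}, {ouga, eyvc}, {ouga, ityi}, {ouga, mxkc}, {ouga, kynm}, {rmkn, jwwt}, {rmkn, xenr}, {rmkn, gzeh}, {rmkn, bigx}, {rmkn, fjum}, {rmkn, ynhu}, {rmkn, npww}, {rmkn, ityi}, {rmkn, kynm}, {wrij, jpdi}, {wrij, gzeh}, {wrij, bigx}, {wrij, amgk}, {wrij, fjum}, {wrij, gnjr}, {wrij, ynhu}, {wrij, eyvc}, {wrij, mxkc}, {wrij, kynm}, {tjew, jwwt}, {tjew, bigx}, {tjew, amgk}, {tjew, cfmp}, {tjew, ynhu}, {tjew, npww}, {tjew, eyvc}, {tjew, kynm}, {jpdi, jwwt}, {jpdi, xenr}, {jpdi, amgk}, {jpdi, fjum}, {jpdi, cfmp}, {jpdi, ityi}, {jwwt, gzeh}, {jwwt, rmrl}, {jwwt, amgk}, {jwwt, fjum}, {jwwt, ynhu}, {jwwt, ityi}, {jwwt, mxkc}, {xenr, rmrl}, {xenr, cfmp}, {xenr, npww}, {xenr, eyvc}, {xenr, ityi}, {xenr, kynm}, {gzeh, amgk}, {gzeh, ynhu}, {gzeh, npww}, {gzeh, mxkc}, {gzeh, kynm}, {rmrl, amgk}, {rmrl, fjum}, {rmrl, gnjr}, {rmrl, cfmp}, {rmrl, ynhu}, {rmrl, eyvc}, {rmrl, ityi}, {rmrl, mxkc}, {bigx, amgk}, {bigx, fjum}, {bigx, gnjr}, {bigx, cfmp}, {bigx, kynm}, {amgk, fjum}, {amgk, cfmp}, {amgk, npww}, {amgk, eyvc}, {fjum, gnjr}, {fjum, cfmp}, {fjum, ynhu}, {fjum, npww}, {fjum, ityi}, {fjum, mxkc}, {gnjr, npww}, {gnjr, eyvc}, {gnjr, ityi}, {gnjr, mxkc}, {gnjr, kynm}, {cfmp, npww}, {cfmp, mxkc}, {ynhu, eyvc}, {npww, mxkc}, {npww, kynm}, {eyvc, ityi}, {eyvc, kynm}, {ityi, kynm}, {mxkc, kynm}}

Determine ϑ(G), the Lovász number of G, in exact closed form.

sqrt(37)

N(amgk) = {spjn, ioyo, ccon, vbpj, eguh, djys, fbgb, wrij, tjew, jpdi, jwwt, gzeh, rmrl, bigx, fjum, cfmp, npww, eyvc}, |N(amgk)| = 18.
N(ccon) = {wvnz, qzvi, rqdf, iutn, eguh, lzus, wrij, tjew, jpdi, jwwt, xenr, gzeh, rmrl, amgk, gnjr, npww, ityi, kynm}, |N(ccon)| = 18.
N(djys) = {wvnz, nrxz, eguh, fbgb, lzus, bzej, ouga, rmkn, jwwt, xenr, gzeh, rmrl, bigx, amgk, cfmp, eyvc, mxkc, kynm}, |N(djys)| = 18.
Vertex tjew has 18 neighbors: dryu, spjn, ccon, qzvi, rqdf, vbpj, iutn, lzus, bzej, ouga, jwwt, bigx, amgk, cfmp, ynhu, npww, eyvc, kynm.
37-vertex 18-regular graph: SR(37,18,8,9) — a Paley graph.
Distinct eigenvalues (to 3 d.p.): [18.0, 2.541, -3.541].
Lovász: ϑ = −37(-sqrt(37)/2 - 1/2)/(18+-(-sqrt(37)/2 - 1/2)) = sqrt(37).
Numerically 6.0827625.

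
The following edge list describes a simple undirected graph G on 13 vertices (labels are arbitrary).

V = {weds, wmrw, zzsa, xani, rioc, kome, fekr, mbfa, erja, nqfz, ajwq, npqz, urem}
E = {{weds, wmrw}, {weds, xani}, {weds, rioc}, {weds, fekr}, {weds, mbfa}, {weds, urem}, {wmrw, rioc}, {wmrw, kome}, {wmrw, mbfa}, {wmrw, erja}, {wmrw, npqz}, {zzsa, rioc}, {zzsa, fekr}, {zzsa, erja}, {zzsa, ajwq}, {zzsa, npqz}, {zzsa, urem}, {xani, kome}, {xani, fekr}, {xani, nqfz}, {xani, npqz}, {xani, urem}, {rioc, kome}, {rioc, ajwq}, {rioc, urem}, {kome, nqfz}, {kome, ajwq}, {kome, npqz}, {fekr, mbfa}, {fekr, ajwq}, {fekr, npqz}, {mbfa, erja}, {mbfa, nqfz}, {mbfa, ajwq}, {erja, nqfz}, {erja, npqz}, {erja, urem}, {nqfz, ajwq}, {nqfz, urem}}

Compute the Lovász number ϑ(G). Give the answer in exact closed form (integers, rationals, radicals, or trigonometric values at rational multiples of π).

sqrt(13)

deg(mbfa) = 6; N(mbfa) = {weds, wmrw, fekr, erja, nqfz, ajwq}.
Vertex kome has 6 neighbors: wmrw, xani, rioc, nqfz, ajwq, npqz.
Vertex fekr has 6 neighbors: weds, zzsa, xani, mbfa, ajwq, npqz.
Vertex npqz has 6 neighbors: wmrw, zzsa, xani, kome, fekr, erja.
13-vertex 6-regular graph: strongly regular (13,6,2,3).
A has 3 distinct eigenvalues ≈ [6.0, 1.3028, -2.3028].
With N=13: ϑ(G) = 13·(-(-sqrt(13)/2 - 1/2))/(6−(-sqrt(13)/2 - 1/2)) = sqrt(13).
Numerically 3.6056.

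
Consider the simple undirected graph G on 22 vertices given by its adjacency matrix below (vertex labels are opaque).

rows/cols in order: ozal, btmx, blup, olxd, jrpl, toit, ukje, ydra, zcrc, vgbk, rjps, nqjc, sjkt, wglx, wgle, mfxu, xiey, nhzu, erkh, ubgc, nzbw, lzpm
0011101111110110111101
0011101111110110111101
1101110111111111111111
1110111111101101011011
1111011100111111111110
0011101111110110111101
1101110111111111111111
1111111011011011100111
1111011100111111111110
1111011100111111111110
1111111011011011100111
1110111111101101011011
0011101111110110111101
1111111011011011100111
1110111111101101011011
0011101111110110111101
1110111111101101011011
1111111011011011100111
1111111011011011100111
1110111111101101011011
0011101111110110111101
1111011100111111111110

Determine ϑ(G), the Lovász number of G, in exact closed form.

deg(ydra) = 17; N(ydra) = {ozal, btmx, blup, olxd, jrpl, toit, ukje, zcrc, vgbk, nqjc, sjkt, wgle, mfxu, xiey, ubgc, nzbw, lzpm}.
Vertex sjkt has 16 neighbors: blup, olxd, jrpl, ukje, ydra, zcrc, vgbk, rjps, nqjc, wglx, wgle, xiey, nhzu, erkh, ubgc, lzpm.
deg(nzbw) = 16; N(nzbw) = {blup, olxd, jrpl, ukje, ydra, zcrc, vgbk, rjps, nqjc, wglx, wgle, xiey, nhzu, erkh, ubgc, lzpm}.
deg(rjps) = 17; N(rjps) = {ozal, btmx, blup, olxd, jrpl, toit, ukje, zcrc, vgbk, nqjc, sjkt, wgle, mfxu, xiey, ubgc, nzbw, lzpm}.
G = K_{6,5,5,4,2}: α = 6 = χ(Ḡ), so ϑ = 6.
ϑ(G) ≈ 6.000000.
6 ≤ 6 ≤ 6: collapsed.

6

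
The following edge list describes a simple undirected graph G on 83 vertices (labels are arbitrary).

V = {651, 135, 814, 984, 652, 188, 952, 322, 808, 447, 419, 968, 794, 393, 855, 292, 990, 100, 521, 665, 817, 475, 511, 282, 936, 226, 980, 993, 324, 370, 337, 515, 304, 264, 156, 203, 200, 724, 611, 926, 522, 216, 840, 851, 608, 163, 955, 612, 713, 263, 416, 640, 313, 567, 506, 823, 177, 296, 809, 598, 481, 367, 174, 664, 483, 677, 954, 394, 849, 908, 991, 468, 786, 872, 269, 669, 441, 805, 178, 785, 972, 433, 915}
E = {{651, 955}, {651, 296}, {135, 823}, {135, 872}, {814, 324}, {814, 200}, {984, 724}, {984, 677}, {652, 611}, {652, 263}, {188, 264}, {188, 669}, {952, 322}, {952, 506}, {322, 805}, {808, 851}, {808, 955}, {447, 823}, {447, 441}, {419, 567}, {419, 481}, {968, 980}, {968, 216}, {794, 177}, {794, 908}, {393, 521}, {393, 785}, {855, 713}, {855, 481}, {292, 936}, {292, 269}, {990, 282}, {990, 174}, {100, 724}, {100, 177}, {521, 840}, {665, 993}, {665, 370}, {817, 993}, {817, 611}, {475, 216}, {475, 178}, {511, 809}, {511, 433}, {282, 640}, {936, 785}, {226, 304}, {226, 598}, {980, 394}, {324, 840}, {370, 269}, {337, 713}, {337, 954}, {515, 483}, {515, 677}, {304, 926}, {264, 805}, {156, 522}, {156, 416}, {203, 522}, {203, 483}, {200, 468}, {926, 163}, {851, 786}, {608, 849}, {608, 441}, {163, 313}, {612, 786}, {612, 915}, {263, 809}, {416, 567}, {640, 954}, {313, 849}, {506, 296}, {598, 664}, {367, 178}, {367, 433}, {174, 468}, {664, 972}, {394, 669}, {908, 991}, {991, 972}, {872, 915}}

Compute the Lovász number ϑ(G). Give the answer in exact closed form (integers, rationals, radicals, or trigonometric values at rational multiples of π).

83*cos(pi/83)/(cos(pi/83) + 1)

N(394) = {980, 669}, |N(394)| = 2.
Vertex 640 has 2 neighbors: 282, 954.
Vertex 968 has 2 neighbors: 980, 216.
N(786) = {851, 612}, |N(786)| = 2.
Every vertex has degree 2 (N=83); the odd cycle C_{83}.
The 42 distinct eigenvalues: [2.0, 1.9943, 1.9771, 1.9486, 1.909, 1.8584, 1.7972, 1.7257, 1.6443, 1.5535, 1.4538, 1.3457, 1.23, 1.1072, 0.9781, 0.8433, 0.7038, 0.5602, 0.4134, 0.2642, 0.1135, -0.0378, -0.189, -0.339, -0.4871, -0.6324, -0.7741, -0.9114, -1.0434, -1.1694, -1.2888, -1.4008, -1.5047, -1.6001, -1.6862, -1.7627, -1.8291, -1.8851, -1.9302, -1.9643, -1.9871, -1.9986].
−83·(-2*cos(pi/83)) / ((2)−(-2*cos(pi/83))) = 83*cos(pi/83)/(cos(pi/83) + 1) = ϑ(G).
≈ 41.4851 (to 4 d.p.).
Lovász sandwich 41 ≤ 83*cos(pi/83)/(cos(pi/83) + 1) ≤ 42: both strict.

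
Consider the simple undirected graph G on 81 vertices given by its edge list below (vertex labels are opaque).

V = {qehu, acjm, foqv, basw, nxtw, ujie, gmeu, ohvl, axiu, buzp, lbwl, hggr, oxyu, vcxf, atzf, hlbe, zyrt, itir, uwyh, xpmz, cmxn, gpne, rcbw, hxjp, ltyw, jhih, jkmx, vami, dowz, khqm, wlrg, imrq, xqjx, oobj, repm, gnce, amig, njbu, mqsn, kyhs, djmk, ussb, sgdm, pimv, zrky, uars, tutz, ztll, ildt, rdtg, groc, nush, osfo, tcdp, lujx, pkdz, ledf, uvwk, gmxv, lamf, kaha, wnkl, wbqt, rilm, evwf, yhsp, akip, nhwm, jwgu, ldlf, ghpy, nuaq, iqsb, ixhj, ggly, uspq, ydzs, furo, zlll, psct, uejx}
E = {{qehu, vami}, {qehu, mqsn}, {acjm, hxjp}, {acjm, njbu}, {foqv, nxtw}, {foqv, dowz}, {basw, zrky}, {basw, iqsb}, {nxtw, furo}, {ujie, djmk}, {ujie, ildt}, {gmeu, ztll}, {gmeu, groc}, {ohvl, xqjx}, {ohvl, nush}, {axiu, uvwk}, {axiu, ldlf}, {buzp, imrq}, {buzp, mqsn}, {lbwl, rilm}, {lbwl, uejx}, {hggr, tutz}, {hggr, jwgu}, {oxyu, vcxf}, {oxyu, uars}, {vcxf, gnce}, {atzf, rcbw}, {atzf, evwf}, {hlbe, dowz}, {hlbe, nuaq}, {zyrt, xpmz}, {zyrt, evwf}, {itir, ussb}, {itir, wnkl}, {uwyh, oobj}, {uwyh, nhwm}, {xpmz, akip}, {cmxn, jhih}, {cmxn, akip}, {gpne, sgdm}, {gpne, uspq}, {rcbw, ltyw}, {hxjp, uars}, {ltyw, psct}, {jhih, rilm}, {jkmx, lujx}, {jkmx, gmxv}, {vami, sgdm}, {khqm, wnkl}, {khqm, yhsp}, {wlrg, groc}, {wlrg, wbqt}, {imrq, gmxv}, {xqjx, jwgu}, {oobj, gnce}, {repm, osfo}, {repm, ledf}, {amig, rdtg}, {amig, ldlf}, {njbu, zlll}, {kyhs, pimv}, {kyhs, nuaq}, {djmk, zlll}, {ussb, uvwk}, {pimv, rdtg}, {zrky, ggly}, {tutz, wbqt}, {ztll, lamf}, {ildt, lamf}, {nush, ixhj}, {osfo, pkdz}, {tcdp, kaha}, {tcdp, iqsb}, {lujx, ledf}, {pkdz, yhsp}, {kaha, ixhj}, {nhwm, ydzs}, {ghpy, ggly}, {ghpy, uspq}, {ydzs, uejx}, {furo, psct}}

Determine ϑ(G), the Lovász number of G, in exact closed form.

Vertex ohvl has 2 neighbors: xqjx, nush.
N(uspq) = {gpne, ghpy}, |N(uspq)| = 2.
N(wbqt) = {wlrg, tutz}, |N(wbqt)| = 2.
deg(xqjx) = 2; N(xqjx) = {ohvl, jwgu}.
G on 81 vertices is 2-regular; a single 81-cycle (edge-transitive).
The 41 distinct eigenvalues: [2.0, 1.99399, 1.97598, 1.94609, 1.9045, 1.85145, 1.78727, 1.71233, 1.6271, 1.53209, 1.42786, 1.31504, 1.19432, 1.06641, 0.93209, 0.79216, 0.64747, 0.49888, 0.3473, 0.19362, 0.03878, -0.11629, -0.27066, -0.42341, -0.57361, -0.72036, -0.86277, -1.0, -1.13121, -1.25562, -1.37248, -1.48109, -1.58079, -1.67098, -1.75112, -1.82073, -1.87939, -1.92674, -1.96251, -1.98648, -1.9985].
ϑ = −N·λ_min/(λ_max−λ_min) = −81·(-2*cos(pi/81))/(2−(-2*cos(pi/81))) = 81*cos(pi/81)/(cos(pi/81) + 1).
Numerically 40.48476531.
α=40, χ(Ḡ)=41; ϑ=81*cos(pi/81)/(cos(pi/81) + 1) lies between (both strict).

81*cos(pi/81)/(cos(pi/81) + 1)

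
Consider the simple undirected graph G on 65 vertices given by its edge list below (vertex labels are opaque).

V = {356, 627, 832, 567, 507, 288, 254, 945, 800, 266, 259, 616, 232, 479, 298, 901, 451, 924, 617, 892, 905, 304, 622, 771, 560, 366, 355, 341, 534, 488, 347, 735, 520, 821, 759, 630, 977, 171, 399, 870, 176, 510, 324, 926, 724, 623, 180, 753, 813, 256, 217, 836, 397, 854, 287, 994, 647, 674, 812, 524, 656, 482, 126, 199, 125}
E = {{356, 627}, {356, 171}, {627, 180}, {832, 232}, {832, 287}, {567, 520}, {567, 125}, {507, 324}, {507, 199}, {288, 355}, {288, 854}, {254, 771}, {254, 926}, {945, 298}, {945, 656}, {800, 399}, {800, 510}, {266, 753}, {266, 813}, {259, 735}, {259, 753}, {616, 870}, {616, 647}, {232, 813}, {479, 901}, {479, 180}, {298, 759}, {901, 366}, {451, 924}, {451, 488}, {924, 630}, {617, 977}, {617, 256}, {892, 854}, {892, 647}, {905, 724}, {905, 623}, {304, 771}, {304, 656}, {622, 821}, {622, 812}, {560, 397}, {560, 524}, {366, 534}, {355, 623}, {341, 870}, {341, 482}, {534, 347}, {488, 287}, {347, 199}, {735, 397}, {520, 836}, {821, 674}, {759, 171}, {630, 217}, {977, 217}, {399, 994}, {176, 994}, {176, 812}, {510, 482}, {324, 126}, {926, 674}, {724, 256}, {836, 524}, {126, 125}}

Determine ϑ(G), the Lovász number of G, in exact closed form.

Vertex 479 has 2 neighbors: 901, 180.
deg(821) = 2; N(821) = {622, 674}.
deg(507) = 2; N(507) = {324, 199}.
Vertex 482 has 2 neighbors: 341, 510.
65-vertex 2-regular graph: the odd cycle C_{65}.
Distinct eigenvalues (to 6 d.p.): [2.0, 1.990663, 1.96274, 1.916492, 1.852349, 1.770912, 1.67294, 1.559349, 1.431198, 1.289684, 1.136129, 0.971967, 0.798729, 0.618034, 0.431568, 0.241073, 0.048327, -0.14487, -0.336714, -0.525415, -0.70921, -0.886383, -1.05528, -1.214325, -1.362032, -1.497021, -1.618034, -1.723939, -1.813749, -1.886624, -1.941884, -1.979013, -1.997664].
With N=65: ϑ(G) = 65·(-(-1)*2*cos(pi/65))/(2−(-2*cos(pi/65))) = 65*cos(pi/65)/(cos(pi/65) + 1).
≈ 32.481012600 (to 9 d.p.).
α=32, χ(Ḡ)=33; ϑ=65*cos(pi/65)/(cos(pi/65) + 1) lies between (both strict).

65*cos(pi/65)/(cos(pi/65) + 1)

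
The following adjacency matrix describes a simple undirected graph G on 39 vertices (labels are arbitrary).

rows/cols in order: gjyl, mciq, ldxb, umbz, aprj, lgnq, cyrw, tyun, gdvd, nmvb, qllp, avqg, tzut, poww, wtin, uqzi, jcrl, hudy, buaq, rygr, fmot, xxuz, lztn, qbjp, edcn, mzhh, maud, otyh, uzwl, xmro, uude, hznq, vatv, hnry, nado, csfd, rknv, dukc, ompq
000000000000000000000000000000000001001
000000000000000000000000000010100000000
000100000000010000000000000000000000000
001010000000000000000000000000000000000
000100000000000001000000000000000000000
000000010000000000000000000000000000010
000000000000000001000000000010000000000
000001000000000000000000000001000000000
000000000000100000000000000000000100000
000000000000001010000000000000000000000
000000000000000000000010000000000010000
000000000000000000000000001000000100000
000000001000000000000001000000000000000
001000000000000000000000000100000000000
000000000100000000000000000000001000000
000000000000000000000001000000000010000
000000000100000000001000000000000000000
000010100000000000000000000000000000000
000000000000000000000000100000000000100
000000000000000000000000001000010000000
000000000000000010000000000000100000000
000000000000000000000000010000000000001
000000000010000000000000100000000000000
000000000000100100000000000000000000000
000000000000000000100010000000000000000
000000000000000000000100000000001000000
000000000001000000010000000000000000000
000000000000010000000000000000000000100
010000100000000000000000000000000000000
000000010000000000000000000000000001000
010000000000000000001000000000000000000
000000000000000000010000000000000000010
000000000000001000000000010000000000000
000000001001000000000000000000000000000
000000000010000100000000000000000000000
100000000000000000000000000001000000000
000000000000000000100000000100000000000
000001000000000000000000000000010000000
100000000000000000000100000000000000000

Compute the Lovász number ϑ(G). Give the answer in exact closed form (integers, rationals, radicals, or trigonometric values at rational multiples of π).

deg(mzhh) = 2; N(mzhh) = {xxuz, vatv}.
deg(rygr) = 2; N(rygr) = {maud, hznq}.
N(fmot) = {jcrl, uude}, |N(fmot)| = 2.
Vertex hznq has 2 neighbors: rygr, dukc.
Regular of degree 2 on 39 vertices: connected 2-regular on 39 ⇒ C_{39}.
Distinct eigenvalues (to 3 d.p.): [2.0, 1.974, 1.897, 1.771, 1.599, 1.385, 1.136, 0.857, 0.556, 0.241, -0.081, -0.4, -0.709, -1.0, -1.265, -1.497, -1.69, -1.84, -1.942, -1.994].
Lovász: ϑ = −39(-2*cos(pi/39))/(2+-(-1)*2*cos(pi/39)) = 39*cos(pi/39)/(cos(pi/39) + 1).
Numerically 19.46833241.
19 ≤ 39*cos(pi/39)/(cos(pi/39) + 1) ≤ 20: both strict.

39*cos(pi/39)/(cos(pi/39) + 1)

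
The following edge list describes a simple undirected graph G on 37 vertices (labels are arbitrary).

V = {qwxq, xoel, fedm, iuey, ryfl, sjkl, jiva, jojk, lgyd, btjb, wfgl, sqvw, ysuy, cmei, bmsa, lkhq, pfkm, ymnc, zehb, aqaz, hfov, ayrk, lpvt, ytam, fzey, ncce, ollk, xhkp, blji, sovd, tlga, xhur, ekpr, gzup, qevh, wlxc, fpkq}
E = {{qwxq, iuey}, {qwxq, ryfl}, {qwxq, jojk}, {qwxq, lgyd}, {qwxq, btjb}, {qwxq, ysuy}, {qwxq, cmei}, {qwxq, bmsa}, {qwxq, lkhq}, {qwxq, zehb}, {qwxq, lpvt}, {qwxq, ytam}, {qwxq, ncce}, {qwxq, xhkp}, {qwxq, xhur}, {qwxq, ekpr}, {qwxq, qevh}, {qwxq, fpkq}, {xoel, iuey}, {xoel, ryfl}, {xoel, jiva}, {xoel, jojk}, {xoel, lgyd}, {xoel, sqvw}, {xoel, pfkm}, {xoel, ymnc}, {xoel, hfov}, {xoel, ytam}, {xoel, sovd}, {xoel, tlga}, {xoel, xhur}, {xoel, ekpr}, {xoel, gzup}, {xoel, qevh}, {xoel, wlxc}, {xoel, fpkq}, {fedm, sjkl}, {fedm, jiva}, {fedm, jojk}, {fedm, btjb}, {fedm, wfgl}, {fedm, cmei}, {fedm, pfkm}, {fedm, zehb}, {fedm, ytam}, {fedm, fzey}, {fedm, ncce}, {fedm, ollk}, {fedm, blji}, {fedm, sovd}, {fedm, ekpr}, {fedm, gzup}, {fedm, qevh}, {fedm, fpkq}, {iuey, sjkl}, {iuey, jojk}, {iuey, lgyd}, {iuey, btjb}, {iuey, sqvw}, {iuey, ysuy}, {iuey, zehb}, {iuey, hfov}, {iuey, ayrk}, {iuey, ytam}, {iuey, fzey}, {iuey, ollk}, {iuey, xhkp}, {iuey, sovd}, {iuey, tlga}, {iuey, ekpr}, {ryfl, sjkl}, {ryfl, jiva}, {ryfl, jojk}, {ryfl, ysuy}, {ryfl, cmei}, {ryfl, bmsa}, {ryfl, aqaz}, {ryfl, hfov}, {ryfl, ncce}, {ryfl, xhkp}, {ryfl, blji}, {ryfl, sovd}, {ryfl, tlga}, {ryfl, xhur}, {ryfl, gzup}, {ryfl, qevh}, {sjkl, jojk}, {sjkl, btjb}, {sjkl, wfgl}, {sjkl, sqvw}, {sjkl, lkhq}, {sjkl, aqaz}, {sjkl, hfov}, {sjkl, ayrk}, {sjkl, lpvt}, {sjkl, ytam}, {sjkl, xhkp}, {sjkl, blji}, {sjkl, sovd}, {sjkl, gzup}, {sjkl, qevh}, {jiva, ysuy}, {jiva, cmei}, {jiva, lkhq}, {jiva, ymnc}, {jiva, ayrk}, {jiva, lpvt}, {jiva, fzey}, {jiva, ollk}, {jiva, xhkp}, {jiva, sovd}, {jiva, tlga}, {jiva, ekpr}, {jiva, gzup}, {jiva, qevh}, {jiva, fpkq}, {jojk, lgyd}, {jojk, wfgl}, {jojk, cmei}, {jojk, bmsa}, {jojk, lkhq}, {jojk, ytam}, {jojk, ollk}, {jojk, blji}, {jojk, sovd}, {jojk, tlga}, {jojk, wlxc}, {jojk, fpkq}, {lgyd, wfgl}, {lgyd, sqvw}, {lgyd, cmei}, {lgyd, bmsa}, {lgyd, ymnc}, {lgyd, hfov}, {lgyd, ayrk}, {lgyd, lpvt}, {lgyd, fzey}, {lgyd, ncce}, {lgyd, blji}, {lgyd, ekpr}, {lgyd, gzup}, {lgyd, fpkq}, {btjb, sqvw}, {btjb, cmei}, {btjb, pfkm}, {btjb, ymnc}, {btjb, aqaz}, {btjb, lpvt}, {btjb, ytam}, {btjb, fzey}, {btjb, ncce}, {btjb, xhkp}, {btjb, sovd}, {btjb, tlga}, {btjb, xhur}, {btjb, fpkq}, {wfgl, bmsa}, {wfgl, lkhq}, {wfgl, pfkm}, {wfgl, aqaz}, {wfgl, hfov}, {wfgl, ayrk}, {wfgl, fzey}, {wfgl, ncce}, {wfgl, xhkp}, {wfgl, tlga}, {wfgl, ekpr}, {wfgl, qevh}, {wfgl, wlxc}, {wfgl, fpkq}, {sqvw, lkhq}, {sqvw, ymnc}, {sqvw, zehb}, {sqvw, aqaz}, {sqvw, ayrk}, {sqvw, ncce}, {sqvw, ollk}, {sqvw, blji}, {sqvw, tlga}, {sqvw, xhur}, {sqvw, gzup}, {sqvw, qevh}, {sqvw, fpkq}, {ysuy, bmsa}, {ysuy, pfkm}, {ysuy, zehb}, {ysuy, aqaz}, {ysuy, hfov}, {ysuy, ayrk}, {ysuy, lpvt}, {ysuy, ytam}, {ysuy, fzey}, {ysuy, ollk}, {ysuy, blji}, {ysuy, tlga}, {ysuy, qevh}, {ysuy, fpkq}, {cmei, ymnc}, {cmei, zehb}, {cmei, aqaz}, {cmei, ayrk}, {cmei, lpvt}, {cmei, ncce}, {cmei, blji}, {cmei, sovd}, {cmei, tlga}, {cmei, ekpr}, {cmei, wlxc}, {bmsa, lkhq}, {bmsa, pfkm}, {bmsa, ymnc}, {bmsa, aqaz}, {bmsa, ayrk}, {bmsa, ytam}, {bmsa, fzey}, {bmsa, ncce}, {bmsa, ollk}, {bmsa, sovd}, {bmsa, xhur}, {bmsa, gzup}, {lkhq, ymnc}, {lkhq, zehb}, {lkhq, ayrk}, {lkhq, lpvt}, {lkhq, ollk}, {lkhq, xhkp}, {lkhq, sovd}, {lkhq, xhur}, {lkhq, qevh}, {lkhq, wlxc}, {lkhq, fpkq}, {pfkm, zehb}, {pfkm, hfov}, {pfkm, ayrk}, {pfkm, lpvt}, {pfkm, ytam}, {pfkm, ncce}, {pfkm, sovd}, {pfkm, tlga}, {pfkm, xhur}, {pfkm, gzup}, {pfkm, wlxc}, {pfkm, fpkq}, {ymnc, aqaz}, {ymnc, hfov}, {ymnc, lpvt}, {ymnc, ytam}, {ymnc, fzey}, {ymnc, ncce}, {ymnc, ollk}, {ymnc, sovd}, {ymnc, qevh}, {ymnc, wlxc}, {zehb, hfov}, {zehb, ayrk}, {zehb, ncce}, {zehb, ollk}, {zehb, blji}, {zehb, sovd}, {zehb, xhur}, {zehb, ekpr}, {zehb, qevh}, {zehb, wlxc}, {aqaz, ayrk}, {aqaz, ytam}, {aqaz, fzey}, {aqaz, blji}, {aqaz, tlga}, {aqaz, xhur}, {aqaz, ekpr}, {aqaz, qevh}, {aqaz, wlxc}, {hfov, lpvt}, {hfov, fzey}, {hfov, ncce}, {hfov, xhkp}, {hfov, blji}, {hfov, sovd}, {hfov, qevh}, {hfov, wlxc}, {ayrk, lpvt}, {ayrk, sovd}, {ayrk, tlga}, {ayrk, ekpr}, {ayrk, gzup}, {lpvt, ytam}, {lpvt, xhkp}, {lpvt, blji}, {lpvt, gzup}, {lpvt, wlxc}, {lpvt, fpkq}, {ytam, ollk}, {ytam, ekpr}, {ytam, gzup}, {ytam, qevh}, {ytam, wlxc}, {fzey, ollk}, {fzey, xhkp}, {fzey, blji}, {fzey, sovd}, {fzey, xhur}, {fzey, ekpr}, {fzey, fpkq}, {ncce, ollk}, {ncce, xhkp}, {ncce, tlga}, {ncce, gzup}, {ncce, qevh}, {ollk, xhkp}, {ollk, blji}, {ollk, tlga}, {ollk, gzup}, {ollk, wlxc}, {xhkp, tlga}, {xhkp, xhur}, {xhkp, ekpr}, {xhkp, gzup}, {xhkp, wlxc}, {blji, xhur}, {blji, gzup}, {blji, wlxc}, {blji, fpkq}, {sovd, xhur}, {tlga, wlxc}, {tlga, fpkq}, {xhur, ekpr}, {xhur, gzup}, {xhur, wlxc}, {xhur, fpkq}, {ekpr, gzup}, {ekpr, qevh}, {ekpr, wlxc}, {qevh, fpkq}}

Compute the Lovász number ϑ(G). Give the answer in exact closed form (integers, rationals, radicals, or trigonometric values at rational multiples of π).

sqrt(37)

N(qwxq) = {iuey, ryfl, jojk, lgyd, btjb, ysuy, cmei, bmsa, lkhq, zehb, lpvt, ytam, ncce, xhkp, xhur, ekpr, qevh, fpkq}, |N(qwxq)| = 18.
N(bmsa) = {qwxq, ryfl, jojk, lgyd, wfgl, ysuy, lkhq, pfkm, ymnc, aqaz, ayrk, ytam, fzey, ncce, ollk, sovd, xhur, gzup}, |N(bmsa)| = 18.
deg(fzey) = 18; N(fzey) = {fedm, iuey, jiva, lgyd, btjb, wfgl, ysuy, bmsa, ymnc, aqaz, hfov, ollk, xhkp, blji, sovd, xhur, ekpr, fpkq}.
N(fedm) = {sjkl, jiva, jojk, btjb, wfgl, cmei, pfkm, zehb, ytam, fzey, ncce, ollk, blji, sovd, ekpr, gzup, qevh, fpkq}, |N(fedm)| = 18.
G on 37 vertices is 18-regular; strongly regular (37,18,8,9).
spec(A) ≈ [18.0, 2.54138, -3.54138] (distinct, 5 d.p.).
Lovász (edge-transitive): ϑ = −37·(-sqrt(37)/2 - 1/2)/((18)−(-sqrt(37)/2 - 1/2)) = sqrt(37).
Numerically 6.08276253.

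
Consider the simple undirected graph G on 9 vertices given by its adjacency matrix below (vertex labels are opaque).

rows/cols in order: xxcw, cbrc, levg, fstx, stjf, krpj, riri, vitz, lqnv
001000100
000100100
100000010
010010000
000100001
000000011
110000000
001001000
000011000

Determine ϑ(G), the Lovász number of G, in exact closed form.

N(vitz) = {levg, krpj}, |N(vitz)| = 2.
N(krpj) = {vitz, lqnv}, |N(krpj)| = 2.
N(stjf) = {fstx, lqnv}, |N(stjf)| = 2.
deg(riri) = 2; N(riri) = {xxcw, cbrc}.
G on 9 vertices is 2-regular; this is C_{9}, the 9-cycle.
spec(A) ≈ [2.0, 1.5321, 0.3473, -1.0, -1.8794] (distinct, 4 d.p.).
With N=9: ϑ(G) = 9·(-(-1)*2*cos(pi/9))/(2−(-2*cos(pi/9))) = 9*cos(pi/9)/(cos(pi/9) + 1).
= 4.3600896… (decimal).
Sandwich: α(G)=4 ≤ ϑ(G)=9*cos(pi/9)/(cos(pi/9) + 1) ≤ χ(Ḡ)=5 (both strict).

9*cos(pi/9)/(cos(pi/9) + 1)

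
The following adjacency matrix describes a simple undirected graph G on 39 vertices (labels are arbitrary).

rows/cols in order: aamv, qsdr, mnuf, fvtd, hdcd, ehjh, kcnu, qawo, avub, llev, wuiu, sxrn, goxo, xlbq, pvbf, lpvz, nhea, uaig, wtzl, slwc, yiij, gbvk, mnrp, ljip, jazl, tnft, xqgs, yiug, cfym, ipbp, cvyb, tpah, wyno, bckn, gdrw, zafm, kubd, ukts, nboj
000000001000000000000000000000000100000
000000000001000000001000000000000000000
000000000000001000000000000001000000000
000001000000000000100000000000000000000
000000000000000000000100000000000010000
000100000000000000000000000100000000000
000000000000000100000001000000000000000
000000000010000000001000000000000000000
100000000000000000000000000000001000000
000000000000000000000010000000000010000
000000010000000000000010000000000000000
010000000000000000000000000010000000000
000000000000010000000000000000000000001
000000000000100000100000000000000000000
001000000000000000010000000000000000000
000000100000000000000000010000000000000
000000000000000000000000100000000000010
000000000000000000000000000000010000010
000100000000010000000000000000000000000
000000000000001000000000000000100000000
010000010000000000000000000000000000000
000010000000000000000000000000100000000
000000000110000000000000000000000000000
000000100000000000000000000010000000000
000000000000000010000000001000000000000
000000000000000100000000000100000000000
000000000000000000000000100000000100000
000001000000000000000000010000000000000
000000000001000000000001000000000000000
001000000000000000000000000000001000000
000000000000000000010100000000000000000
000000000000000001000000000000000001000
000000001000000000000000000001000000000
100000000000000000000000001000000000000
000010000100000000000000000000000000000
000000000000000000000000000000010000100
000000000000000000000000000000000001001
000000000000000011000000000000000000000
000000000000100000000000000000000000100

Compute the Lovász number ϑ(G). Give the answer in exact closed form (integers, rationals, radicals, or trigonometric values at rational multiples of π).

N(pvbf) = {mnuf, slwc}, |N(pvbf)| = 2.
Vertex yiug has 2 neighbors: ehjh, tnft.
deg(wtzl) = 2; N(wtzl) = {fvtd, xlbq}.
Vertex ljip has 2 neighbors: kcnu, cfym.
2-regular, N=39; a single 39-cycle (edge-transitive).
Distinct eigenvalues (to 4 d.p.): [2.0, 1.9741, 1.8971, 1.7709, 1.5989, 1.3854, 1.1361, 0.8574, 0.5564, 0.2411, -0.0805, -0.4001, -0.7092, -1.0, -1.2649, -1.497, -1.6904, -1.84, -1.9419, -1.9935].
−39·(-2*cos(pi/39)) / ((2)−(-2*cos(pi/39))) = 39*cos(pi/39)/(cos(pi/39) + 1) = ϑ(G).
= 19.46833… (decimal).
α=19, χ(Ḡ)=20; ϑ=39*cos(pi/39)/(cos(pi/39) + 1) lies between (both strict).

39*cos(pi/39)/(cos(pi/39) + 1)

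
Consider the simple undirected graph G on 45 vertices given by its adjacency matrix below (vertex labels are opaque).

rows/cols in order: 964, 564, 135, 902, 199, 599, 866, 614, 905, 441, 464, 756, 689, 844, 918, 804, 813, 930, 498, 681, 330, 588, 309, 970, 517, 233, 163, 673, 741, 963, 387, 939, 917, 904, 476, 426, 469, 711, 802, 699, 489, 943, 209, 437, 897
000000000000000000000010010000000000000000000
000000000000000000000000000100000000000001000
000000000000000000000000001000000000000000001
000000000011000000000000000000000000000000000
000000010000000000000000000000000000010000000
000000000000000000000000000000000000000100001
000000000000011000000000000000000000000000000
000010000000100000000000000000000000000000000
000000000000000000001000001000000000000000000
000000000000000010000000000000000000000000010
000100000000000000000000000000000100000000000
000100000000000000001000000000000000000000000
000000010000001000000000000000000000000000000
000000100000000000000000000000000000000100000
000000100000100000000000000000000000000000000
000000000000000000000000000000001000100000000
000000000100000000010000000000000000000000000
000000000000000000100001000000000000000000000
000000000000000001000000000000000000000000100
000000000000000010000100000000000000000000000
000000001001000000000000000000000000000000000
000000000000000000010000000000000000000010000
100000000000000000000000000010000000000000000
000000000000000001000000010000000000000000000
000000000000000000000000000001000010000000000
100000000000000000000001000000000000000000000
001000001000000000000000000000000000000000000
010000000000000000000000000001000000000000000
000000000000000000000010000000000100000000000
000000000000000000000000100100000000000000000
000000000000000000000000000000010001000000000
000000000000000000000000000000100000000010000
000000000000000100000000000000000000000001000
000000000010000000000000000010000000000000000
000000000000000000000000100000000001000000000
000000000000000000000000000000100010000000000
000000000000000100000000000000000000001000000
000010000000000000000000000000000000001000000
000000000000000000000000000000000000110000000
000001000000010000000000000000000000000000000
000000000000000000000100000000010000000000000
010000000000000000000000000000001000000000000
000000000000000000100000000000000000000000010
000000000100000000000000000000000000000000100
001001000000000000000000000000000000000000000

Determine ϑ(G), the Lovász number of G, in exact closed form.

45*cos(pi/45)/(cos(pi/45) + 1)

Vertex 756 has 2 neighbors: 902, 330.
N(741) = {309, 904}, |N(741)| = 2.
Vertex 441 has 2 neighbors: 813, 437.
N(614) = {199, 689}, |N(614)| = 2.
Every vertex has degree 2 (N=45); connected 2-regular on 45 ⇒ C_{45}.
spec(A) ≈ [2.0, 1.98054, 1.92252, 1.82709, 1.6961, 1.53209, 1.33826, 1.11839, 0.87674, 0.61803, 0.3473, 0.0698, -0.20906, -0.48384, -0.74921, -1.0, -1.23132, -1.43868, -1.61803, -1.7659, -1.87939, -1.9563, -1.99513] (distinct, 5 d.p.).
λ_max=2, λ_min=-2*cos(pi/45); ϑ = −45·λ_min/(λ_max−λ_min) = 45*cos(pi/45)/(cos(pi/45) + 1).
≈ 22.47256 (to 5 d.p.).
Lovász sandwich 22 ≤ 45*cos(pi/45)/(cos(pi/45) + 1) ≤ 23: both strict.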